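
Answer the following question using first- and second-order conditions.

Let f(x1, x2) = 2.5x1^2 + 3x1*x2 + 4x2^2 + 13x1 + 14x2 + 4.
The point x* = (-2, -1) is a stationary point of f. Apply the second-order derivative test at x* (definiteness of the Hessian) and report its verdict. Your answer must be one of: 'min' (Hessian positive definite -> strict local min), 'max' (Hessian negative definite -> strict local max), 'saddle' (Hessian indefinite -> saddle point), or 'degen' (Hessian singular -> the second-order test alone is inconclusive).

Compute the Hessian H = grad^2 f:
  H = [[5, 3], [3, 8]]
Verify stationarity: grad f(x*) = H x* + g = (0, 0).
Eigenvalues of H: 3.1459, 9.8541.
Both eigenvalues > 0, so H is positive definite -> x* is a strict local min.

min


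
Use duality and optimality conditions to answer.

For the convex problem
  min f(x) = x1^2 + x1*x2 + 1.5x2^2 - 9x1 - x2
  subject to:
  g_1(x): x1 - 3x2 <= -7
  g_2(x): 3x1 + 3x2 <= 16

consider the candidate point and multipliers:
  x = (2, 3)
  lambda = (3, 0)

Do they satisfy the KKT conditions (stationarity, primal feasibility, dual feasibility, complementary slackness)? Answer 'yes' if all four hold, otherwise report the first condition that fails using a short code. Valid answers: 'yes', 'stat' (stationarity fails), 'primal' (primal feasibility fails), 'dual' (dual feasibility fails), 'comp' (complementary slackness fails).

Gradient of f: grad f(x) = Q x + c = (-2, 10)
Constraint values g_i(x) = a_i^T x - b_i:
  g_1((2, 3)) = 0
  g_2((2, 3)) = -1
Stationarity residual: grad f(x) + sum_i lambda_i a_i = (1, 1)
  -> stationarity FAILS
Primal feasibility (all g_i <= 0): OK
Dual feasibility (all lambda_i >= 0): OK
Complementary slackness (lambda_i * g_i(x) = 0 for all i): OK

Verdict: the first failing condition is stationarity -> stat.

stat


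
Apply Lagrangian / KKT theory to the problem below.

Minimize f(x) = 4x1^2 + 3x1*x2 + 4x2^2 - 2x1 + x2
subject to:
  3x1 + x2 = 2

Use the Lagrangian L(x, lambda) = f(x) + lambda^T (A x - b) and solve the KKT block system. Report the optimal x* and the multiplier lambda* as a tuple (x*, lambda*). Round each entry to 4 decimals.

Form the Lagrangian:
  L(x, lambda) = (1/2) x^T Q x + c^T x + lambda^T (A x - b)
Stationarity (grad_x L = 0): Q x + c + A^T lambda = 0.
Primal feasibility: A x = b.

This gives the KKT block system:
  [ Q   A^T ] [ x     ]   [-c ]
  [ A    0  ] [ lambda ] = [ b ]

Solving the linear system:
  x*      = (0.7581, -0.2742)
  lambda* = (-1.0806)
  f(x*)   = 0.1855

x* = (0.7581, -0.2742), lambda* = (-1.0806)


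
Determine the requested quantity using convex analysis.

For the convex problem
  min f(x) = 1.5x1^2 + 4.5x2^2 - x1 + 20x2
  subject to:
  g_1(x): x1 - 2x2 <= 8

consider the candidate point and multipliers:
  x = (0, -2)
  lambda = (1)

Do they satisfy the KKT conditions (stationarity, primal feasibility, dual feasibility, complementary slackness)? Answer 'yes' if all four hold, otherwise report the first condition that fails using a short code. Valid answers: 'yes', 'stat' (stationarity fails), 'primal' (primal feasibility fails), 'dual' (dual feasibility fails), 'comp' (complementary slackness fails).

Gradient of f: grad f(x) = Q x + c = (-1, 2)
Constraint values g_i(x) = a_i^T x - b_i:
  g_1((0, -2)) = -4
Stationarity residual: grad f(x) + sum_i lambda_i a_i = (0, 0)
  -> stationarity OK
Primal feasibility (all g_i <= 0): OK
Dual feasibility (all lambda_i >= 0): OK
Complementary slackness (lambda_i * g_i(x) = 0 for all i): FAILS

Verdict: the first failing condition is complementary_slackness -> comp.

comp


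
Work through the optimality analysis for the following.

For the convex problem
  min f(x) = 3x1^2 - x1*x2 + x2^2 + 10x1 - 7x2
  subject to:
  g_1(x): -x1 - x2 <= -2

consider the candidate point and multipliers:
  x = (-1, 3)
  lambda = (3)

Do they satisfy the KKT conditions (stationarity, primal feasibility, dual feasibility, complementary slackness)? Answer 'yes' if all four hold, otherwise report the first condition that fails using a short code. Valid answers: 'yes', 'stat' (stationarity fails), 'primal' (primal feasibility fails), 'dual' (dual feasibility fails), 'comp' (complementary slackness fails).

Gradient of f: grad f(x) = Q x + c = (1, 0)
Constraint values g_i(x) = a_i^T x - b_i:
  g_1((-1, 3)) = 0
Stationarity residual: grad f(x) + sum_i lambda_i a_i = (-2, -3)
  -> stationarity FAILS
Primal feasibility (all g_i <= 0): OK
Dual feasibility (all lambda_i >= 0): OK
Complementary slackness (lambda_i * g_i(x) = 0 for all i): OK

Verdict: the first failing condition is stationarity -> stat.

stat


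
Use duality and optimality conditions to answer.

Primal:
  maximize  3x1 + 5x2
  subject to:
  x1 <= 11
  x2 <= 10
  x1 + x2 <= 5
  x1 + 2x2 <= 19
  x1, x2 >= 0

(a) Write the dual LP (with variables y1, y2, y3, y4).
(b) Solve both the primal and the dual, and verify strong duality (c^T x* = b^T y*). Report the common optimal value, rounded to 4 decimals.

The standard primal-dual pair for 'max c^T x s.t. A x <= b, x >= 0' is:
  Dual:  min b^T y  s.t.  A^T y >= c,  y >= 0.

So the dual LP is:
  minimize  11y1 + 10y2 + 5y3 + 19y4
  subject to:
    y1 + y3 + y4 >= 3
    y2 + y3 + 2y4 >= 5
    y1, y2, y3, y4 >= 0

Solving the primal: x* = (0, 5).
  primal value c^T x* = 25.
Solving the dual: y* = (0, 0, 5, 0).
  dual value b^T y* = 25.
Strong duality: c^T x* = b^T y*. Confirmed.

25


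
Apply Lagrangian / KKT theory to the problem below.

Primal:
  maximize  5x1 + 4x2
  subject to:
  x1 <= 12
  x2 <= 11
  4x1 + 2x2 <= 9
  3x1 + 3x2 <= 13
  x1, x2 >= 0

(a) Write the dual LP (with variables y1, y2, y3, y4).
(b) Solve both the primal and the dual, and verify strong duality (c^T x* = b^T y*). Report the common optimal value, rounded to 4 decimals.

The standard primal-dual pair for 'max c^T x s.t. A x <= b, x >= 0' is:
  Dual:  min b^T y  s.t.  A^T y >= c,  y >= 0.

So the dual LP is:
  minimize  12y1 + 11y2 + 9y3 + 13y4
  subject to:
    y1 + 4y3 + 3y4 >= 5
    y2 + 2y3 + 3y4 >= 4
    y1, y2, y3, y4 >= 0

Solving the primal: x* = (0.1667, 4.1667).
  primal value c^T x* = 17.5.
Solving the dual: y* = (0, 0, 0.5, 1).
  dual value b^T y* = 17.5.
Strong duality: c^T x* = b^T y*. Confirmed.

17.5


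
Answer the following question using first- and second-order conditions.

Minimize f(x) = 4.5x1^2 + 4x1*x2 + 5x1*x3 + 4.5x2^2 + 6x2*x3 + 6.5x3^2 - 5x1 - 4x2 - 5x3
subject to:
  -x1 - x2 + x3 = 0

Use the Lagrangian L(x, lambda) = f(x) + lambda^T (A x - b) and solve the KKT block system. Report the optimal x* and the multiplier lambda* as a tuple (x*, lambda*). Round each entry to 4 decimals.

Form the Lagrangian:
  L(x, lambda) = (1/2) x^T Q x + c^T x + lambda^T (A x - b)
Stationarity (grad_x L = 0): Q x + c + A^T lambda = 0.
Primal feasibility: A x = b.

This gives the KKT block system:
  [ Q   A^T ] [ x     ]   [-c ]
  [ A    0  ] [ lambda ] = [ b ]

Solving the linear system:
  x*      = (0.2895, 0.0263, 0.3158)
  lambda* = (-0.7105)
  f(x*)   = -1.5658

x* = (0.2895, 0.0263, 0.3158), lambda* = (-0.7105)


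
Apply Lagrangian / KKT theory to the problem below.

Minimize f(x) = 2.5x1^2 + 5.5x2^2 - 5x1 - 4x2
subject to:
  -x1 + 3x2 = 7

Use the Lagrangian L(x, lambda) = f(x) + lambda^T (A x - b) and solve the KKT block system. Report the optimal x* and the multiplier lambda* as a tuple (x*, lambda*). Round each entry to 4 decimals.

Form the Lagrangian:
  L(x, lambda) = (1/2) x^T Q x + c^T x + lambda^T (A x - b)
Stationarity (grad_x L = 0): Q x + c + A^T lambda = 0.
Primal feasibility: A x = b.

This gives the KKT block system:
  [ Q   A^T ] [ x     ]   [-c ]
  [ A    0  ] [ lambda ] = [ b ]

Solving the linear system:
  x*      = (-0.3571, 2.2143)
  lambda* = (-6.7857)
  f(x*)   = 20.2143

x* = (-0.3571, 2.2143), lambda* = (-6.7857)


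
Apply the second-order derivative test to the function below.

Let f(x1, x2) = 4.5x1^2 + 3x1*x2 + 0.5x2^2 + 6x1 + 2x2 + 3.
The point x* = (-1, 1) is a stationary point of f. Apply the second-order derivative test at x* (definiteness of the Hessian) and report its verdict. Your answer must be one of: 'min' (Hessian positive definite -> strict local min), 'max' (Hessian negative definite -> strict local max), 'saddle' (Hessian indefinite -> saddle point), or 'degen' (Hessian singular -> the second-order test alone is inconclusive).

Compute the Hessian H = grad^2 f:
  H = [[9, 3], [3, 1]]
Verify stationarity: grad f(x*) = H x* + g = (0, 0).
Eigenvalues of H: 0, 10.
H has a zero eigenvalue (singular; positive semidefinite but not definite), so H is neither positive definite, negative definite, nor indefinite. The second-order test alone is inconclusive -> degen.
(Indeed, f is constant along the null direction of H through x*, so x* is not a strict local extremum.)

degen


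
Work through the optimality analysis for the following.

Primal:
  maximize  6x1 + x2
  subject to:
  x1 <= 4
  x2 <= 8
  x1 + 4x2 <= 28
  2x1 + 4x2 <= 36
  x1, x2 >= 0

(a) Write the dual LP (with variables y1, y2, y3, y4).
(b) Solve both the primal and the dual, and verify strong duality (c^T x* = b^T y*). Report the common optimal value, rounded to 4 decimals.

The standard primal-dual pair for 'max c^T x s.t. A x <= b, x >= 0' is:
  Dual:  min b^T y  s.t.  A^T y >= c,  y >= 0.

So the dual LP is:
  minimize  4y1 + 8y2 + 28y3 + 36y4
  subject to:
    y1 + y3 + 2y4 >= 6
    y2 + 4y3 + 4y4 >= 1
    y1, y2, y3, y4 >= 0

Solving the primal: x* = (4, 6).
  primal value c^T x* = 30.
Solving the dual: y* = (5.75, 0, 0.25, 0).
  dual value b^T y* = 30.
Strong duality: c^T x* = b^T y*. Confirmed.

30


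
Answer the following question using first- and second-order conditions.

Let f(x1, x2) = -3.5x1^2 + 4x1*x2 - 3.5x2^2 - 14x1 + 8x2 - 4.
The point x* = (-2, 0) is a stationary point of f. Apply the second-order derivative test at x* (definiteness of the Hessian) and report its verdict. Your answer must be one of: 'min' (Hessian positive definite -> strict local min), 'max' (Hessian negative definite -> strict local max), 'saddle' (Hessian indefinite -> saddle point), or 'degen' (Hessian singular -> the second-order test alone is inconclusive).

Compute the Hessian H = grad^2 f:
  H = [[-7, 4], [4, -7]]
Verify stationarity: grad f(x*) = H x* + g = (0, 0).
Eigenvalues of H: -11, -3.
Both eigenvalues < 0, so H is negative definite -> x* is a strict local max.

max


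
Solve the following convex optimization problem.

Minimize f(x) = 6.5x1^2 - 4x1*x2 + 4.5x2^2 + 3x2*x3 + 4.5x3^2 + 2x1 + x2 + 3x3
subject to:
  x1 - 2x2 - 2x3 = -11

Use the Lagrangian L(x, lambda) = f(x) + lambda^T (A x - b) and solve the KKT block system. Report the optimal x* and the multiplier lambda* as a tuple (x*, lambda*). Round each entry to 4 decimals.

Form the Lagrangian:
  L(x, lambda) = (1/2) x^T Q x + c^T x + lambda^T (A x - b)
Stationarity (grad_x L = 0): Q x + c + A^T lambda = 0.
Primal feasibility: A x = b.

This gives the KKT block system:
  [ Q   A^T ] [ x     ]   [-c ]
  [ A    0  ] [ lambda ] = [ b ]

Solving the linear system:
  x*      = (-0.7015, 2.5075, 2.6418)
  lambda* = (17.1493)
  f(x*)   = 98.8358

x* = (-0.7015, 2.5075, 2.6418), lambda* = (17.1493)


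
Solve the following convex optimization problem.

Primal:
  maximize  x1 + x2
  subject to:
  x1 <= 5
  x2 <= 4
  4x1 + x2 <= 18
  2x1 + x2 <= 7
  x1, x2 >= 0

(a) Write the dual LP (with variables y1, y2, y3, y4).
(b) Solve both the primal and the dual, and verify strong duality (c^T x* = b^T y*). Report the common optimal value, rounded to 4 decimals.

The standard primal-dual pair for 'max c^T x s.t. A x <= b, x >= 0' is:
  Dual:  min b^T y  s.t.  A^T y >= c,  y >= 0.

So the dual LP is:
  minimize  5y1 + 4y2 + 18y3 + 7y4
  subject to:
    y1 + 4y3 + 2y4 >= 1
    y2 + y3 + y4 >= 1
    y1, y2, y3, y4 >= 0

Solving the primal: x* = (1.5, 4).
  primal value c^T x* = 5.5.
Solving the dual: y* = (0, 0.5, 0, 0.5).
  dual value b^T y* = 5.5.
Strong duality: c^T x* = b^T y*. Confirmed.

5.5


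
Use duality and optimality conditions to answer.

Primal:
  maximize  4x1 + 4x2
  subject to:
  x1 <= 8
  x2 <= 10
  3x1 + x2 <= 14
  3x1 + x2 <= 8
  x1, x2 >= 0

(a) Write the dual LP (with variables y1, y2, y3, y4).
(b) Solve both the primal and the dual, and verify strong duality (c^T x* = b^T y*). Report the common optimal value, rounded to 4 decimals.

The standard primal-dual pair for 'max c^T x s.t. A x <= b, x >= 0' is:
  Dual:  min b^T y  s.t.  A^T y >= c,  y >= 0.

So the dual LP is:
  minimize  8y1 + 10y2 + 14y3 + 8y4
  subject to:
    y1 + 3y3 + 3y4 >= 4
    y2 + y3 + y4 >= 4
    y1, y2, y3, y4 >= 0

Solving the primal: x* = (0, 8).
  primal value c^T x* = 32.
Solving the dual: y* = (0, 0, 0, 4).
  dual value b^T y* = 32.
Strong duality: c^T x* = b^T y*. Confirmed.

32


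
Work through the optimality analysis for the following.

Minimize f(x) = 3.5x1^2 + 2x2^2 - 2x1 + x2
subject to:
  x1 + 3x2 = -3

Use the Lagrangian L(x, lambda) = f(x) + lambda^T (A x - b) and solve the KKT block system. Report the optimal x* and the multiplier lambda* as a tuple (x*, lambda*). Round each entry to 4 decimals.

Form the Lagrangian:
  L(x, lambda) = (1/2) x^T Q x + c^T x + lambda^T (A x - b)
Stationarity (grad_x L = 0): Q x + c + A^T lambda = 0.
Primal feasibility: A x = b.

This gives the KKT block system:
  [ Q   A^T ] [ x     ]   [-c ]
  [ A    0  ] [ lambda ] = [ b ]

Solving the linear system:
  x*      = (0.1343, -1.0448)
  lambda* = (1.0597)
  f(x*)   = 0.9328

x* = (0.1343, -1.0448), lambda* = (1.0597)


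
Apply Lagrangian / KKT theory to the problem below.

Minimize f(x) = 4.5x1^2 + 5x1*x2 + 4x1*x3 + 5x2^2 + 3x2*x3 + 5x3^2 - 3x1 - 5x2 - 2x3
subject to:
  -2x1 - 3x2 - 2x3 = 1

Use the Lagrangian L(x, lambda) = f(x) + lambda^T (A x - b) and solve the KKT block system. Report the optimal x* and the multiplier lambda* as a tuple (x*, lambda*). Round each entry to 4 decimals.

Form the Lagrangian:
  L(x, lambda) = (1/2) x^T Q x + c^T x + lambda^T (A x - b)
Stationarity (grad_x L = 0): Q x + c + A^T lambda = 0.
Primal feasibility: A x = b.

This gives the KKT block system:
  [ Q   A^T ] [ x     ]   [-c ]
  [ A    0  ] [ lambda ] = [ b ]

Solving the linear system:
  x*      = (-0.0218, -0.16, -0.2382)
  lambda* = (-2.4745)
  f(x*)   = 1.9082

x* = (-0.0218, -0.16, -0.2382), lambda* = (-2.4745)


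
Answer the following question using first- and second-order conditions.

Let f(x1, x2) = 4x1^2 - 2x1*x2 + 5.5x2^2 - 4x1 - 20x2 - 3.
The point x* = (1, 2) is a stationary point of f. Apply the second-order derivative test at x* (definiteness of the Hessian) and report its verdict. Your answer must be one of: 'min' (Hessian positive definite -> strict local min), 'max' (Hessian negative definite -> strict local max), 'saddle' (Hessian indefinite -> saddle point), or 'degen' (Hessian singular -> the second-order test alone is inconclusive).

Compute the Hessian H = grad^2 f:
  H = [[8, -2], [-2, 11]]
Verify stationarity: grad f(x*) = H x* + g = (0, 0).
Eigenvalues of H: 7, 12.
Both eigenvalues > 0, so H is positive definite -> x* is a strict local min.

min


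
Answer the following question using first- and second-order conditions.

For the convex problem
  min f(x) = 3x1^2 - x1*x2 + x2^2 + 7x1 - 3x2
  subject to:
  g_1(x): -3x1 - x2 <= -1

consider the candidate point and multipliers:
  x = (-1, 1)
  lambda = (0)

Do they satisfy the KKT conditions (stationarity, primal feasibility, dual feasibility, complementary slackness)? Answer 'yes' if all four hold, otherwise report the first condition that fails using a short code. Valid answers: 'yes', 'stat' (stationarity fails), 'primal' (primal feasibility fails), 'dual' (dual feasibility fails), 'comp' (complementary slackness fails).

Gradient of f: grad f(x) = Q x + c = (0, 0)
Constraint values g_i(x) = a_i^T x - b_i:
  g_1((-1, 1)) = 3
Stationarity residual: grad f(x) + sum_i lambda_i a_i = (0, 0)
  -> stationarity OK
Primal feasibility (all g_i <= 0): FAILS
Dual feasibility (all lambda_i >= 0): OK
Complementary slackness (lambda_i * g_i(x) = 0 for all i): OK

Verdict: the first failing condition is primal_feasibility -> primal.

primal


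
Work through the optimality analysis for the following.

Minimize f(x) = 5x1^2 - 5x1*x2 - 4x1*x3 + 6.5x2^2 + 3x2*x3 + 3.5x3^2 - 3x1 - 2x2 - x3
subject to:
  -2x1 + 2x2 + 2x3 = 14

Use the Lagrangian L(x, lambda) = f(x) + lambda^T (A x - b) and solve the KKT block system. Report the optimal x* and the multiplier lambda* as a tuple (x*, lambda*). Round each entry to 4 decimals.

Form the Lagrangian:
  L(x, lambda) = (1/2) x^T Q x + c^T x + lambda^T (A x - b)
Stationarity (grad_x L = 0): Q x + c + A^T lambda = 0.
Primal feasibility: A x = b.

This gives the KKT block system:
  [ Q   A^T ] [ x     ]   [-c ]
  [ A    0  ] [ lambda ] = [ b ]

Solving the linear system:
  x*      = (-0.9208, 1.7426, 4.3366)
  lambda* = (-19.1337)
  f(x*)   = 131.4059

x* = (-0.9208, 1.7426, 4.3366), lambda* = (-19.1337)


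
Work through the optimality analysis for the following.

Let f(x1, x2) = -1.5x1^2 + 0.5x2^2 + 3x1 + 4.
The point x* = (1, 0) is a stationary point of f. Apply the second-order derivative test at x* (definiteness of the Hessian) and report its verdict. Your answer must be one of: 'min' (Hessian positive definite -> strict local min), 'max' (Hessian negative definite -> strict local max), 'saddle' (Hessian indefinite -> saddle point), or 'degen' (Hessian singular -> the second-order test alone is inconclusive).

Compute the Hessian H = grad^2 f:
  H = [[-3, 0], [0, 1]]
Verify stationarity: grad f(x*) = H x* + g = (0, 0).
Eigenvalues of H: -3, 1.
Eigenvalues have mixed signs, so H is indefinite -> x* is a saddle point.

saddle


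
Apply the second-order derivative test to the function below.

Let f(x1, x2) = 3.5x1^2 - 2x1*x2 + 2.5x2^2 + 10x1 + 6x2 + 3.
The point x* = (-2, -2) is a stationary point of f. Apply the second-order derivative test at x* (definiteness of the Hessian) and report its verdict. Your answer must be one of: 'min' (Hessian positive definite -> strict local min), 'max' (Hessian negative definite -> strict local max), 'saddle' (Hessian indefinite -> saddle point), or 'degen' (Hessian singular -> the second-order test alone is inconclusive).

Compute the Hessian H = grad^2 f:
  H = [[7, -2], [-2, 5]]
Verify stationarity: grad f(x*) = H x* + g = (0, 0).
Eigenvalues of H: 3.7639, 8.2361.
Both eigenvalues > 0, so H is positive definite -> x* is a strict local min.

min


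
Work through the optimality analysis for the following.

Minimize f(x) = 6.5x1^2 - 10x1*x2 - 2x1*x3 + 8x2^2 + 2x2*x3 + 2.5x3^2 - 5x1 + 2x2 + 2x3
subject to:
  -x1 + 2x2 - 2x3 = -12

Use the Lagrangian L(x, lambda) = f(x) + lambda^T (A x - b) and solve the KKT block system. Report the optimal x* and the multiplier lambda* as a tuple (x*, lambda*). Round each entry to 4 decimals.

Form the Lagrangian:
  L(x, lambda) = (1/2) x^T Q x + c^T x + lambda^T (A x - b)
Stationarity (grad_x L = 0): Q x + c + A^T lambda = 0.
Primal feasibility: A x = b.

This gives the KKT block system:
  [ Q   A^T ] [ x     ]   [-c ]
  [ A    0  ] [ lambda ] = [ b ]

Solving the linear system:
  x*      = (0.6747, -1.4217, 4.241)
  lambda* = (9.506)
  f(x*)   = 58.1687

x* = (0.6747, -1.4217, 4.241), lambda* = (9.506)


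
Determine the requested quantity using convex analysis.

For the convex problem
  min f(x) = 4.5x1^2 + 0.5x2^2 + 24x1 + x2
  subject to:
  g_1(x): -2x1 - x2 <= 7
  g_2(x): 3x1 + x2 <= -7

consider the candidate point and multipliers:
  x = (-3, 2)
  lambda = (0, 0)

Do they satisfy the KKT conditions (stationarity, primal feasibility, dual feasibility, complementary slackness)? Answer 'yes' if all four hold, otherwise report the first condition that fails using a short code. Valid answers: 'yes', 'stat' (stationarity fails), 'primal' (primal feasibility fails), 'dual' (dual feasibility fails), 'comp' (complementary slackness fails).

Gradient of f: grad f(x) = Q x + c = (-3, 3)
Constraint values g_i(x) = a_i^T x - b_i:
  g_1((-3, 2)) = -3
  g_2((-3, 2)) = 0
Stationarity residual: grad f(x) + sum_i lambda_i a_i = (-3, 3)
  -> stationarity FAILS
Primal feasibility (all g_i <= 0): OK
Dual feasibility (all lambda_i >= 0): OK
Complementary slackness (lambda_i * g_i(x) = 0 for all i): OK

Verdict: the first failing condition is stationarity -> stat.

stat


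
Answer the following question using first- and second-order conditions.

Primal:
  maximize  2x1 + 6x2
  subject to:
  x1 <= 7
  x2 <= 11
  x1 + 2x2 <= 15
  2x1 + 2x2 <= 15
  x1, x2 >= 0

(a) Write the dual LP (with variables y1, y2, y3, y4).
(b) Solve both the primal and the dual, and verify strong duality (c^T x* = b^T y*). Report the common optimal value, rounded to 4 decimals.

The standard primal-dual pair for 'max c^T x s.t. A x <= b, x >= 0' is:
  Dual:  min b^T y  s.t.  A^T y >= c,  y >= 0.

So the dual LP is:
  minimize  7y1 + 11y2 + 15y3 + 15y4
  subject to:
    y1 + y3 + 2y4 >= 2
    y2 + 2y3 + 2y4 >= 6
    y1, y2, y3, y4 >= 0

Solving the primal: x* = (0, 7.5).
  primal value c^T x* = 45.
Solving the dual: y* = (0, 0, 0, 3).
  dual value b^T y* = 45.
Strong duality: c^T x* = b^T y*. Confirmed.

45


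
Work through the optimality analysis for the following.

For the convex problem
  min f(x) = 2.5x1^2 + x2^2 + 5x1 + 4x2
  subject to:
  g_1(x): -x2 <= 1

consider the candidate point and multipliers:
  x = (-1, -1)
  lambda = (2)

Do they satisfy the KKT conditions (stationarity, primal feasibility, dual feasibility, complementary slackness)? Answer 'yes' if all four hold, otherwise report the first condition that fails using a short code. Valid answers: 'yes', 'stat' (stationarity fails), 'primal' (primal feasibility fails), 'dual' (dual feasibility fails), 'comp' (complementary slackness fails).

Gradient of f: grad f(x) = Q x + c = (0, 2)
Constraint values g_i(x) = a_i^T x - b_i:
  g_1((-1, -1)) = 0
Stationarity residual: grad f(x) + sum_i lambda_i a_i = (0, 0)
  -> stationarity OK
Primal feasibility (all g_i <= 0): OK
Dual feasibility (all lambda_i >= 0): OK
Complementary slackness (lambda_i * g_i(x) = 0 for all i): OK

Verdict: yes, KKT holds.

yes


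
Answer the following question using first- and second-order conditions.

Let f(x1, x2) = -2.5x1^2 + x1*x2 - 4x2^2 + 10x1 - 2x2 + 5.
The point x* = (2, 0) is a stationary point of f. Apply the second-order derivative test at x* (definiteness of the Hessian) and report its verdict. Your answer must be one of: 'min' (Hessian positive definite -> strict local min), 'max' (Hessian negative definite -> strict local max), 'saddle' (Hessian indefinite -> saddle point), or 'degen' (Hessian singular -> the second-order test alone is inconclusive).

Compute the Hessian H = grad^2 f:
  H = [[-5, 1], [1, -8]]
Verify stationarity: grad f(x*) = H x* + g = (0, 0).
Eigenvalues of H: -8.3028, -4.6972.
Both eigenvalues < 0, so H is negative definite -> x* is a strict local max.

max


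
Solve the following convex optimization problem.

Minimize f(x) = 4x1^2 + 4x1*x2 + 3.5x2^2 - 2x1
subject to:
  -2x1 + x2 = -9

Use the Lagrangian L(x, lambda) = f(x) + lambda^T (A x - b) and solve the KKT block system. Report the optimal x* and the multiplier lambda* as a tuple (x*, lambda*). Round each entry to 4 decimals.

Form the Lagrangian:
  L(x, lambda) = (1/2) x^T Q x + c^T x + lambda^T (A x - b)
Stationarity (grad_x L = 0): Q x + c + A^T lambda = 0.
Primal feasibility: A x = b.

This gives the KKT block system:
  [ Q   A^T ] [ x     ]   [-c ]
  [ A    0  ] [ lambda ] = [ b ]

Solving the linear system:
  x*      = (3.1538, -2.6923)
  lambda* = (6.2308)
  f(x*)   = 24.8846

x* = (3.1538, -2.6923), lambda* = (6.2308)


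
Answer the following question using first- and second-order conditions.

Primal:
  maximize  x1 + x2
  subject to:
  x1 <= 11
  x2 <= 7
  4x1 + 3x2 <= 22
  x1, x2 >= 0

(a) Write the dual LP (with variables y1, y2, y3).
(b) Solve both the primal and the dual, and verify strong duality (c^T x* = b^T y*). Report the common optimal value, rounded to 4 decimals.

The standard primal-dual pair for 'max c^T x s.t. A x <= b, x >= 0' is:
  Dual:  min b^T y  s.t.  A^T y >= c,  y >= 0.

So the dual LP is:
  minimize  11y1 + 7y2 + 22y3
  subject to:
    y1 + 4y3 >= 1
    y2 + 3y3 >= 1
    y1, y2, y3 >= 0

Solving the primal: x* = (0.25, 7).
  primal value c^T x* = 7.25.
Solving the dual: y* = (0, 0.25, 0.25).
  dual value b^T y* = 7.25.
Strong duality: c^T x* = b^T y*. Confirmed.

7.25


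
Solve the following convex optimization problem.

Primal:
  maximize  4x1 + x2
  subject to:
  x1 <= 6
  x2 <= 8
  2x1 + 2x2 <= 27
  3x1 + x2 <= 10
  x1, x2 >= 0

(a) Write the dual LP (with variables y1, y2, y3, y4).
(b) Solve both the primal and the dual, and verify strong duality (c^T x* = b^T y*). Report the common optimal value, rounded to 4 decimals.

The standard primal-dual pair for 'max c^T x s.t. A x <= b, x >= 0' is:
  Dual:  min b^T y  s.t.  A^T y >= c,  y >= 0.

So the dual LP is:
  minimize  6y1 + 8y2 + 27y3 + 10y4
  subject to:
    y1 + 2y3 + 3y4 >= 4
    y2 + 2y3 + y4 >= 1
    y1, y2, y3, y4 >= 0

Solving the primal: x* = (3.3333, 0).
  primal value c^T x* = 13.3333.
Solving the dual: y* = (0, 0, 0, 1.3333).
  dual value b^T y* = 13.3333.
Strong duality: c^T x* = b^T y*. Confirmed.

13.3333


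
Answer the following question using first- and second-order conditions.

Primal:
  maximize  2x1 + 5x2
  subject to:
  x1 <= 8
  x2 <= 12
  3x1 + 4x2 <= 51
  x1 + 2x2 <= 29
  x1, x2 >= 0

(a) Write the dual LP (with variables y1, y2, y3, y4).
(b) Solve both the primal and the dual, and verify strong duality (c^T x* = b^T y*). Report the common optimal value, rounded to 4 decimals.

The standard primal-dual pair for 'max c^T x s.t. A x <= b, x >= 0' is:
  Dual:  min b^T y  s.t.  A^T y >= c,  y >= 0.

So the dual LP is:
  minimize  8y1 + 12y2 + 51y3 + 29y4
  subject to:
    y1 + 3y3 + y4 >= 2
    y2 + 4y3 + 2y4 >= 5
    y1, y2, y3, y4 >= 0

Solving the primal: x* = (1, 12).
  primal value c^T x* = 62.
Solving the dual: y* = (0, 2.3333, 0.6667, 0).
  dual value b^T y* = 62.
Strong duality: c^T x* = b^T y*. Confirmed.

62


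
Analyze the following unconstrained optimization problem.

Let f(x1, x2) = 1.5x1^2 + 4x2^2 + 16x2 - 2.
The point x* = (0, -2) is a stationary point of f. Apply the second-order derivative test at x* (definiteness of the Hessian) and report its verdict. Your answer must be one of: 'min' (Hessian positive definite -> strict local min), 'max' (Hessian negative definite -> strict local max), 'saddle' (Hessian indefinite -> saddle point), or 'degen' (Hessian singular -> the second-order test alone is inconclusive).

Compute the Hessian H = grad^2 f:
  H = [[3, 0], [0, 8]]
Verify stationarity: grad f(x*) = H x* + g = (0, 0).
Eigenvalues of H: 3, 8.
Both eigenvalues > 0, so H is positive definite -> x* is a strict local min.

min


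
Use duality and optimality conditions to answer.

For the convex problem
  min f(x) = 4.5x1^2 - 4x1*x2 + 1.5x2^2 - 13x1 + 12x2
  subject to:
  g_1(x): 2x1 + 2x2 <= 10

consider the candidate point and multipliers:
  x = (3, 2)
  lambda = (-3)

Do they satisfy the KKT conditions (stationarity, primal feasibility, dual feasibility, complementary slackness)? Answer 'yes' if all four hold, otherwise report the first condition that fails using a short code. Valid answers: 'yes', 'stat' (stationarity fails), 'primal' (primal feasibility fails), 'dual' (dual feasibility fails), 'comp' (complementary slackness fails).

Gradient of f: grad f(x) = Q x + c = (6, 6)
Constraint values g_i(x) = a_i^T x - b_i:
  g_1((3, 2)) = 0
Stationarity residual: grad f(x) + sum_i lambda_i a_i = (0, 0)
  -> stationarity OK
Primal feasibility (all g_i <= 0): OK
Dual feasibility (all lambda_i >= 0): FAILS
Complementary slackness (lambda_i * g_i(x) = 0 for all i): OK

Verdict: the first failing condition is dual_feasibility -> dual.

dual


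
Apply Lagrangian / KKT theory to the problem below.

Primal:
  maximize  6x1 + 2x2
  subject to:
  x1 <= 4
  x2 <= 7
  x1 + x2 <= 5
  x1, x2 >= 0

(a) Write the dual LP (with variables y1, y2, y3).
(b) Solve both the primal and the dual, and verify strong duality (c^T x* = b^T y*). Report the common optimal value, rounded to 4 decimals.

The standard primal-dual pair for 'max c^T x s.t. A x <= b, x >= 0' is:
  Dual:  min b^T y  s.t.  A^T y >= c,  y >= 0.

So the dual LP is:
  minimize  4y1 + 7y2 + 5y3
  subject to:
    y1 + y3 >= 6
    y2 + y3 >= 2
    y1, y2, y3 >= 0

Solving the primal: x* = (4, 1).
  primal value c^T x* = 26.
Solving the dual: y* = (4, 0, 2).
  dual value b^T y* = 26.
Strong duality: c^T x* = b^T y*. Confirmed.

26


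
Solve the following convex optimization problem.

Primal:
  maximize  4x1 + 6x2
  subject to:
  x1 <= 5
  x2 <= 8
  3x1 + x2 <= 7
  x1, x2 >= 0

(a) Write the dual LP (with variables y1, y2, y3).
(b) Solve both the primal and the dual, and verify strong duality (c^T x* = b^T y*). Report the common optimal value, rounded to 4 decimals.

The standard primal-dual pair for 'max c^T x s.t. A x <= b, x >= 0' is:
  Dual:  min b^T y  s.t.  A^T y >= c,  y >= 0.

So the dual LP is:
  minimize  5y1 + 8y2 + 7y3
  subject to:
    y1 + 3y3 >= 4
    y2 + y3 >= 6
    y1, y2, y3 >= 0

Solving the primal: x* = (0, 7).
  primal value c^T x* = 42.
Solving the dual: y* = (0, 0, 6).
  dual value b^T y* = 42.
Strong duality: c^T x* = b^T y*. Confirmed.

42


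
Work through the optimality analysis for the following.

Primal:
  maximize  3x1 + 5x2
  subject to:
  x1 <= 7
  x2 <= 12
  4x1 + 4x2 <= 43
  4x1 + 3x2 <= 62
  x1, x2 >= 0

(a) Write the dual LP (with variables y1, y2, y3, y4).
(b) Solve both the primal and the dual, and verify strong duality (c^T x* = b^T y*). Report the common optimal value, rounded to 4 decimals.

The standard primal-dual pair for 'max c^T x s.t. A x <= b, x >= 0' is:
  Dual:  min b^T y  s.t.  A^T y >= c,  y >= 0.

So the dual LP is:
  minimize  7y1 + 12y2 + 43y3 + 62y4
  subject to:
    y1 + 4y3 + 4y4 >= 3
    y2 + 4y3 + 3y4 >= 5
    y1, y2, y3, y4 >= 0

Solving the primal: x* = (0, 10.75).
  primal value c^T x* = 53.75.
Solving the dual: y* = (0, 0, 1.25, 0).
  dual value b^T y* = 53.75.
Strong duality: c^T x* = b^T y*. Confirmed.

53.75


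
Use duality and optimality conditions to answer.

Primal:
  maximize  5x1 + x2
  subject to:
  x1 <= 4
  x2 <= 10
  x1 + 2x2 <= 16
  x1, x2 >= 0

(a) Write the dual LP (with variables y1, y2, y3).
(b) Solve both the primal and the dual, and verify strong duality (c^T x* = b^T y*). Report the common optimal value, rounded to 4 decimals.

The standard primal-dual pair for 'max c^T x s.t. A x <= b, x >= 0' is:
  Dual:  min b^T y  s.t.  A^T y >= c,  y >= 0.

So the dual LP is:
  minimize  4y1 + 10y2 + 16y3
  subject to:
    y1 + y3 >= 5
    y2 + 2y3 >= 1
    y1, y2, y3 >= 0

Solving the primal: x* = (4, 6).
  primal value c^T x* = 26.
Solving the dual: y* = (4.5, 0, 0.5).
  dual value b^T y* = 26.
Strong duality: c^T x* = b^T y*. Confirmed.

26


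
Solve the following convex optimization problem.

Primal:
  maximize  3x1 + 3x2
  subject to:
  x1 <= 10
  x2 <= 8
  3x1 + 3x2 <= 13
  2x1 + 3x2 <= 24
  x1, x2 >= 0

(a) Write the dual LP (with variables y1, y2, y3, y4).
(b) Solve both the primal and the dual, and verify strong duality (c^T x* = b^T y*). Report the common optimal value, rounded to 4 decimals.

The standard primal-dual pair for 'max c^T x s.t. A x <= b, x >= 0' is:
  Dual:  min b^T y  s.t.  A^T y >= c,  y >= 0.

So the dual LP is:
  minimize  10y1 + 8y2 + 13y3 + 24y4
  subject to:
    y1 + 3y3 + 2y4 >= 3
    y2 + 3y3 + 3y4 >= 3
    y1, y2, y3, y4 >= 0

Solving the primal: x* = (4.3333, 0).
  primal value c^T x* = 13.
Solving the dual: y* = (0, 0, 1, 0).
  dual value b^T y* = 13.
Strong duality: c^T x* = b^T y*. Confirmed.

13


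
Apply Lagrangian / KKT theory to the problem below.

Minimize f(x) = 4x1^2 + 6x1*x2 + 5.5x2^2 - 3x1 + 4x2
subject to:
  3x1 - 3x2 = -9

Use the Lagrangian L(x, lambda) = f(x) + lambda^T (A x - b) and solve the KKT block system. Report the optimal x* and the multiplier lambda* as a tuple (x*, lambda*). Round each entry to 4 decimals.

Form the Lagrangian:
  L(x, lambda) = (1/2) x^T Q x + c^T x + lambda^T (A x - b)
Stationarity (grad_x L = 0): Q x + c + A^T lambda = 0.
Primal feasibility: A x = b.

This gives the KKT block system:
  [ Q   A^T ] [ x     ]   [-c ]
  [ A    0  ] [ lambda ] = [ b ]

Solving the linear system:
  x*      = (-1.6774, 1.3226)
  lambda* = (2.828)
  f(x*)   = 17.8871

x* = (-1.6774, 1.3226), lambda* = (2.828)


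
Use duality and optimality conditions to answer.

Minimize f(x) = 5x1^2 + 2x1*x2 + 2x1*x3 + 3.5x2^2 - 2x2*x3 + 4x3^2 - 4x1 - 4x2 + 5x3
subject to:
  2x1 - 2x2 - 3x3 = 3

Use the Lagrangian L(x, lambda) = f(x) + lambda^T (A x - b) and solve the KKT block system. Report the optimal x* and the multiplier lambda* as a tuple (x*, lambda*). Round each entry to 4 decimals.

Form the Lagrangian:
  L(x, lambda) = (1/2) x^T Q x + c^T x + lambda^T (A x - b)
Stationarity (grad_x L = 0): Q x + c + A^T lambda = 0.
Primal feasibility: A x = b.

This gives the KKT block system:
  [ Q   A^T ] [ x     ]   [-c ]
  [ A    0  ] [ lambda ] = [ b ]

Solving the linear system:
  x*      = (0.5379, 0.1718, -0.7559)
  lambda* = (-0.1051)
  f(x*)   = -3.1514

x* = (0.5379, 0.1718, -0.7559), lambda* = (-0.1051)


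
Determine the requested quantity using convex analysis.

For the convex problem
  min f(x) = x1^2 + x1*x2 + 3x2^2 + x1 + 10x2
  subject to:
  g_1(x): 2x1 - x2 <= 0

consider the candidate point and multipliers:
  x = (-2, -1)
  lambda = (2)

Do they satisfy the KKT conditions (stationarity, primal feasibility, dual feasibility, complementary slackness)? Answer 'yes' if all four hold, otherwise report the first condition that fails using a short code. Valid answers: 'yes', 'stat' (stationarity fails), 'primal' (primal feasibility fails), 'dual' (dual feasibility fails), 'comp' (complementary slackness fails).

Gradient of f: grad f(x) = Q x + c = (-4, 2)
Constraint values g_i(x) = a_i^T x - b_i:
  g_1((-2, -1)) = -3
Stationarity residual: grad f(x) + sum_i lambda_i a_i = (0, 0)
  -> stationarity OK
Primal feasibility (all g_i <= 0): OK
Dual feasibility (all lambda_i >= 0): OK
Complementary slackness (lambda_i * g_i(x) = 0 for all i): FAILS

Verdict: the first failing condition is complementary_slackness -> comp.

comp


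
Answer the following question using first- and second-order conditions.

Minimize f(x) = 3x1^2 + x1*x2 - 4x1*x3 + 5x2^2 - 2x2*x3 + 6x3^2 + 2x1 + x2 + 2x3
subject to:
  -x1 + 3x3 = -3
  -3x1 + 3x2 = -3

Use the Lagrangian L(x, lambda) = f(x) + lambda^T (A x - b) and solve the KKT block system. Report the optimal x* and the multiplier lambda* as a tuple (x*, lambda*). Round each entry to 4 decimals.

Form the Lagrangian:
  L(x, lambda) = (1/2) x^T Q x + c^T x + lambda^T (A x - b)
Stationarity (grad_x L = 0): Q x + c + A^T lambda = 0.
Primal feasibility: A x = b.

This gives the KKT block system:
  [ Q   A^T ] [ x     ]   [-c ]
  [ A    0  ] [ lambda ] = [ b ]

Solving the linear system:
  x*      = (0.3043, -0.6957, -0.8986)
  lambda* = (2.8696, 1.285)
  f(x*)   = 5.2899

x* = (0.3043, -0.6957, -0.8986), lambda* = (2.8696, 1.285)


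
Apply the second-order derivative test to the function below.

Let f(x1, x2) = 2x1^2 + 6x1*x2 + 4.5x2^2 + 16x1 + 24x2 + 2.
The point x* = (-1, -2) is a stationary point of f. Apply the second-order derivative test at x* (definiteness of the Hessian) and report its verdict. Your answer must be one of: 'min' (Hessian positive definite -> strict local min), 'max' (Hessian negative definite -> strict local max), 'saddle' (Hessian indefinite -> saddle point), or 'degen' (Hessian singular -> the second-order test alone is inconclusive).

Compute the Hessian H = grad^2 f:
  H = [[4, 6], [6, 9]]
Verify stationarity: grad f(x*) = H x* + g = (0, 0).
Eigenvalues of H: 0, 13.
H has a zero eigenvalue (singular; positive semidefinite but not definite), so H is neither positive definite, negative definite, nor indefinite. The second-order test alone is inconclusive -> degen.
(Indeed, f is constant along the null direction of H through x*, so x* is not a strict local extremum.)

degen


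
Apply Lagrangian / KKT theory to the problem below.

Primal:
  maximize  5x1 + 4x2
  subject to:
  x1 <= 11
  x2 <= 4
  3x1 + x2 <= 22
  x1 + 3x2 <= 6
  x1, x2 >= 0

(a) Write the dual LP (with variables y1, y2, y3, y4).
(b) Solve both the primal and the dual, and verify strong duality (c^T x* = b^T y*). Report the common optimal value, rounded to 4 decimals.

The standard primal-dual pair for 'max c^T x s.t. A x <= b, x >= 0' is:
  Dual:  min b^T y  s.t.  A^T y >= c,  y >= 0.

So the dual LP is:
  minimize  11y1 + 4y2 + 22y3 + 6y4
  subject to:
    y1 + 3y3 + y4 >= 5
    y2 + y3 + 3y4 >= 4
    y1, y2, y3, y4 >= 0

Solving the primal: x* = (6, 0).
  primal value c^T x* = 30.
Solving the dual: y* = (0, 0, 0, 5).
  dual value b^T y* = 30.
Strong duality: c^T x* = b^T y*. Confirmed.

30


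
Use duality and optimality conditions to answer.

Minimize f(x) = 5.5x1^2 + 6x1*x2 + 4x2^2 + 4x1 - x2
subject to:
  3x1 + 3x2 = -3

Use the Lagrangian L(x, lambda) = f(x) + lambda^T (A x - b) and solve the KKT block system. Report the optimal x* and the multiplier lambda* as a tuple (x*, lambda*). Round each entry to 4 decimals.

Form the Lagrangian:
  L(x, lambda) = (1/2) x^T Q x + c^T x + lambda^T (A x - b)
Stationarity (grad_x L = 0): Q x + c + A^T lambda = 0.
Primal feasibility: A x = b.

This gives the KKT block system:
  [ Q   A^T ] [ x     ]   [-c ]
  [ A    0  ] [ lambda ] = [ b ]

Solving the linear system:
  x*      = (-1, 0)
  lambda* = (2.3333)
  f(x*)   = 1.5

x* = (-1, 0), lambda* = (2.3333)


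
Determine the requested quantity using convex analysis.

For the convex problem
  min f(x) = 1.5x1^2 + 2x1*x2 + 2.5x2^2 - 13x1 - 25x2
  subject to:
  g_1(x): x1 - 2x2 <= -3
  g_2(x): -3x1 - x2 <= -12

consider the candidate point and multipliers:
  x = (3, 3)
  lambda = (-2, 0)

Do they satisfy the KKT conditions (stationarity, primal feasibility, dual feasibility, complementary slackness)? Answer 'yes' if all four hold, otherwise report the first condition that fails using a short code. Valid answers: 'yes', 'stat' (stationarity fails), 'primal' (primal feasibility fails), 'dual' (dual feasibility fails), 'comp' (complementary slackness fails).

Gradient of f: grad f(x) = Q x + c = (2, -4)
Constraint values g_i(x) = a_i^T x - b_i:
  g_1((3, 3)) = 0
  g_2((3, 3)) = 0
Stationarity residual: grad f(x) + sum_i lambda_i a_i = (0, 0)
  -> stationarity OK
Primal feasibility (all g_i <= 0): OK
Dual feasibility (all lambda_i >= 0): FAILS
Complementary slackness (lambda_i * g_i(x) = 0 for all i): OK

Verdict: the first failing condition is dual_feasibility -> dual.

dual


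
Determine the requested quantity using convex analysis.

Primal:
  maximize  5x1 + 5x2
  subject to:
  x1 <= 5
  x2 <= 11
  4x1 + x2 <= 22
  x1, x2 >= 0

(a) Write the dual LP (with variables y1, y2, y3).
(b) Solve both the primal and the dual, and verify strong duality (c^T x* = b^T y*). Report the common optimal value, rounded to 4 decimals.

The standard primal-dual pair for 'max c^T x s.t. A x <= b, x >= 0' is:
  Dual:  min b^T y  s.t.  A^T y >= c,  y >= 0.

So the dual LP is:
  minimize  5y1 + 11y2 + 22y3
  subject to:
    y1 + 4y3 >= 5
    y2 + y3 >= 5
    y1, y2, y3 >= 0

Solving the primal: x* = (2.75, 11).
  primal value c^T x* = 68.75.
Solving the dual: y* = (0, 3.75, 1.25).
  dual value b^T y* = 68.75.
Strong duality: c^T x* = b^T y*. Confirmed.

68.75


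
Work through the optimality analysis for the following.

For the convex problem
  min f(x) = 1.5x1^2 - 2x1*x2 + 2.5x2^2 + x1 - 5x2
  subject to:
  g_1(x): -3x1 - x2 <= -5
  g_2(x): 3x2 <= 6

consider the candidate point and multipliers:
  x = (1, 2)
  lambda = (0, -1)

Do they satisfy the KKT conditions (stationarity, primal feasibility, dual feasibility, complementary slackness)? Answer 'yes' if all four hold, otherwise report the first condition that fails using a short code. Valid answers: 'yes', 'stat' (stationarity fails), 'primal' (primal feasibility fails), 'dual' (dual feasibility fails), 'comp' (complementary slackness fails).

Gradient of f: grad f(x) = Q x + c = (0, 3)
Constraint values g_i(x) = a_i^T x - b_i:
  g_1((1, 2)) = 0
  g_2((1, 2)) = 0
Stationarity residual: grad f(x) + sum_i lambda_i a_i = (0, 0)
  -> stationarity OK
Primal feasibility (all g_i <= 0): OK
Dual feasibility (all lambda_i >= 0): FAILS
Complementary slackness (lambda_i * g_i(x) = 0 for all i): OK

Verdict: the first failing condition is dual_feasibility -> dual.

dual
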